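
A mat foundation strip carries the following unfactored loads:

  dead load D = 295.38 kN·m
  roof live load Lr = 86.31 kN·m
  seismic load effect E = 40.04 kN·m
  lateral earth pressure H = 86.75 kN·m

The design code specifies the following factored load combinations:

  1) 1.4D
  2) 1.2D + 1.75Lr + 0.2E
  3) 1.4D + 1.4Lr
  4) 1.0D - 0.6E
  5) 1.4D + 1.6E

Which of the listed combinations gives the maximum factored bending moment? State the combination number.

Combination 3

1) 1.4(295.38) = 413.53
2) 1.2(295.38) + 1.75(86.31) + 0.2(40.04) = 354.46 + 151.04 + 8.01 = 513.51
3) 1.4(295.38) + 1.4(86.31) = 534.37
4) 1.0(295.38) - 0.6(40.04) = 295.38 - 24.02 = 271.36
5) 1.4(295.38) + 1.6(40.04) = 477.60
The largest value is 534.37 kN·m from combination 3.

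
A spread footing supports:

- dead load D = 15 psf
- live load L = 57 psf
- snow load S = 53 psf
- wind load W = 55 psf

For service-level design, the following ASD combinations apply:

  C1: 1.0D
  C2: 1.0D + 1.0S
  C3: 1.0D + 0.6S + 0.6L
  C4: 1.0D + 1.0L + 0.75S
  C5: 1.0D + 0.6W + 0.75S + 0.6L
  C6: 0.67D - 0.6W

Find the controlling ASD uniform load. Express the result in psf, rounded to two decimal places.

C1: 1.0(15) = 15.00
C2: 1.0(15) + 1.0(53) = 15.00 + 53.00 = 68.00
C3: 1.0(15) + 0.6(53) + 0.6(57) = 15.00 + 31.80 + 34.20 = 81.00
C4: 1.0(15) + 1.0(57) + 0.75(53) = 15.00 + 57.00 + 39.75 = 111.75
C5: 1.0(15) + 0.6(55) + 0.75(53) + 0.6(57) = 15.00 + 33.00 + 39.75 + 34.20 = 121.95
C6: 0.67(15) - 0.6(55) = 10.05 - 33.00 = -22.95
Maximum is from combination 5.

121.95 psf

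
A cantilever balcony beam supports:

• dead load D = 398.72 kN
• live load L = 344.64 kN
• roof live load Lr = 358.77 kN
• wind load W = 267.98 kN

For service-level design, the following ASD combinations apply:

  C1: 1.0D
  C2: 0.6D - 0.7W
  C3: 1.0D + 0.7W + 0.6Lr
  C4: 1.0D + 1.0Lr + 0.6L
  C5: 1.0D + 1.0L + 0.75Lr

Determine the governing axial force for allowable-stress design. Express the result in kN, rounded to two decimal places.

1012.44 kN

C1: 1.0(398.72) = 398.72
C2: 0.6(398.72) - 0.7(267.98) = 51.65
C3: 1.0(398.72) + 0.7(267.98) + 0.6(358.77) = 801.57
C4: 1.0(398.72) + 1.0(358.77) + 0.6(344.64) = 964.27
C5: 1.0(398.72) + 1.0(344.64) + 0.75(358.77) = 1012.44
The controlling combination is 5, giving 1012.44 kN.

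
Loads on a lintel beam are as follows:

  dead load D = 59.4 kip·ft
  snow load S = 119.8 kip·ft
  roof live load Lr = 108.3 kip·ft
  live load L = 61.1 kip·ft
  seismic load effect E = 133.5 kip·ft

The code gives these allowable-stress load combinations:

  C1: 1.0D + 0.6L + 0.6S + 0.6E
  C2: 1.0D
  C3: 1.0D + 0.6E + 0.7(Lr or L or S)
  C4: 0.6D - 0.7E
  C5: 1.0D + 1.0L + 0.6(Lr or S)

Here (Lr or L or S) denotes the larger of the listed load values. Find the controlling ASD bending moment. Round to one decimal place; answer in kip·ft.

248.0 kip·ft

(Lr or L or S) → S = 119.8 kip·ft; (Lr or S) → S = 119.8 kip·ft.
C1: 1.0(59.4) + 0.6(61.1) + 0.6(119.8) + 0.6(133.5) = 248.0
C2: 1.0(59.4) = 59.4
C3: 1.0(59.4) + 0.6(133.5) + 0.7(119.8) = 223.4
C4: 0.6(59.4) - 0.7(133.5) = -57.8
C5: 1.0(59.4) + 1.0(61.1) + 0.6(119.8) = 192.4
Combination 1 governs: M = 248.0 kip·ft.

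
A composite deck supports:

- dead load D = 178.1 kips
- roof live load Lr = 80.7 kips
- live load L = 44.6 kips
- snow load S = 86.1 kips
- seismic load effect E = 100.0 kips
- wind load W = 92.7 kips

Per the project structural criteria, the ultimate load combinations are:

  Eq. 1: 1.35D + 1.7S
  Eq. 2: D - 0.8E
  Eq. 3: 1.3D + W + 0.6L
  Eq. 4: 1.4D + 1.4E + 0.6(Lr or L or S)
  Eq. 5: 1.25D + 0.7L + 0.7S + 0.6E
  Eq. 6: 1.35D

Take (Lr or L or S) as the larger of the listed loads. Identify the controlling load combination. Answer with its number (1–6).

Combination 4

(Lr or L or S) → S = 86.1 kips.
Eq. 1: 1.35(178.1) + 1.7(86.1) = 240.44 + 146.37 = 386.81
Eq. 2: 1.0(178.1) - 0.8(100.0) = 178.10 - 80.00 = 98.10
Eq. 3: 1.3(178.1) + 1.0(92.7) + 0.6(44.6) = 231.53 + 92.70 + 26.76 = 350.99
Eq. 4: 1.4(178.1) + 1.4(100.0) + 0.6(86.1) = 249.34 + 140.00 + 51.66 = 441.00
Eq. 5: 1.25(178.1) + 0.7(44.6) + 0.7(86.1) + 0.6(100.0) = 222.63 + 31.22 + 60.27 + 60.00 = 374.12
Eq. 6: 1.35(178.1) = 240.44
The largest value is 441.00 kips from combination 4.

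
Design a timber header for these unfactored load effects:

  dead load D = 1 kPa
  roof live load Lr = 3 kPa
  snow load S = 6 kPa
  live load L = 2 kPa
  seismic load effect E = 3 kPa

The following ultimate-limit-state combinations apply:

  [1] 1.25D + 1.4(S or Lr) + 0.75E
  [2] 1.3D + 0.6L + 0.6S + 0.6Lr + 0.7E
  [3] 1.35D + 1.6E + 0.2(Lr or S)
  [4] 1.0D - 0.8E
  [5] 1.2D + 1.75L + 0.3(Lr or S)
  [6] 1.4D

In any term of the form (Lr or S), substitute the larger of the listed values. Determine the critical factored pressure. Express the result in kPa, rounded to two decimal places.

11.90 kPa

(S or Lr) → S = 6 kPa; (Lr or S) → S = 6 kPa.
[1] 1.25(1) + 1.4(6) + 0.75(3) = 1.25 + 8.40 + 2.25 = 11.90
[2] 1.3(1) + 0.6(2) + 0.6(6) + 0.6(3) + 0.7(3) = 1.30 + 1.20 + 3.60 + 1.80 + 2.10 = 10.00
[3] 1.35(1) + 1.6(3) + 0.2(6) = 1.35 + 4.80 + 1.20 = 7.35
[4] 1.0(1) - 0.8(3) = 1.00 - 2.40 = -1.40
[5] 1.2(1) + 1.75(2) + 0.3(6) = 1.20 + 3.50 + 1.80 = 6.50
[6] 1.4(1) = 1.40
Combination 1 governs: p_u = 11.90 kPa.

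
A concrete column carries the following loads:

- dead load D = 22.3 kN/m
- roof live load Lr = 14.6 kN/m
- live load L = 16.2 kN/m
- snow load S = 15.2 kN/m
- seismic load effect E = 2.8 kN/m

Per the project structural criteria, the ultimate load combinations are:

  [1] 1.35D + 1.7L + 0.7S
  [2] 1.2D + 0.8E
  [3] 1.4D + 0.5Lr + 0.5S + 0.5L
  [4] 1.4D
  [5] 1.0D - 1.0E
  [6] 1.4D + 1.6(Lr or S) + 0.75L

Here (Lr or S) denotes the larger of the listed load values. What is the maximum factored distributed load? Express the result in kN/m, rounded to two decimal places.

68.29 kN/m

(Lr or S) → S = 15.2 kN/m.
[1] 1.35(22.3) + 1.7(16.2) + 0.7(15.2) = 30.11 + 27.54 + 10.64 = 68.29
[2] 1.2(22.3) + 0.8(2.8) = 26.76 + 2.24 = 29.00
[3] 1.4(22.3) + 0.5(14.6) + 0.5(15.2) + 0.5(16.2) = 31.22 + 7.30 + 7.60 + 8.10 = 54.22
[4] 1.4(22.3) = 31.22
[5] 1.0(22.3) - 1.0(2.8) = 22.30 - 2.80 = 19.50
[6] 1.4(22.3) + 1.6(15.2) + 0.75(16.2) = 31.22 + 24.32 + 12.15 = 67.69
Combination 1 governs: w_u = 68.29 kN/m.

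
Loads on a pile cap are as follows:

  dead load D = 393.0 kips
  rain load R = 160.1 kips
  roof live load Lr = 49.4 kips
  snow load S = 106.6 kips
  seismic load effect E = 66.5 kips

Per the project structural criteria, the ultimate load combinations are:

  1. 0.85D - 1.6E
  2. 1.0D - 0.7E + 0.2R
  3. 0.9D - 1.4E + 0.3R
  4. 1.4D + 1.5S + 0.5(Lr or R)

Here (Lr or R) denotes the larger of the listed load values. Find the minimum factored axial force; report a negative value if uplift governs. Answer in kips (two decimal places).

(Lr or R) → R = 160.1 kips.
1. 0.85(393.0) - 1.6(66.5) = 227.65
2. 1.0(393.0) - 0.7(66.5) + 0.2(160.1) = 378.47
3. 0.9(393.0) - 1.4(66.5) + 0.3(160.1) = 308.63
4. 1.4(393.0) + 1.5(106.6) + 0.5(160.1) = 790.15
Combination 1 gives the minimum: 227.65 kips.

227.65 kips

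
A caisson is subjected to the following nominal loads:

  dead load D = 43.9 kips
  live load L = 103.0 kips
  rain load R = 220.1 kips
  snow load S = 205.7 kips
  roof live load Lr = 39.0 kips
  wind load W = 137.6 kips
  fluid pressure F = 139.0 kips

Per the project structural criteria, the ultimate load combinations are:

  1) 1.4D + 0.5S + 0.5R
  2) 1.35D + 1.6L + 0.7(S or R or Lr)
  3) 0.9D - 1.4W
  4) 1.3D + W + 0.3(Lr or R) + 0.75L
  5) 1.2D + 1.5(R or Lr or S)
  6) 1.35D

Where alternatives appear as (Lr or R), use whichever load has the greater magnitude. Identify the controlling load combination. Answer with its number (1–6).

Combination 5

(S or R or Lr) → R = 220.1 kips; (Lr or R) → R = 220.1 kips; (R or Lr or S) → R = 220.1 kips.
1) 1.4(43.9) + 0.5(205.7) + 0.5(220.1) = 274.4
2) 1.35(43.9) + 1.6(103.0) + 0.7(220.1) = 378.1
3) 0.9(43.9) - 1.4(137.6) = -153.1
4) 1.3(43.9) + 1.0(137.6) + 0.3(220.1) + 0.75(103.0) = 338.0
5) 1.2(43.9) + 1.5(220.1) = 382.8
6) 1.35(43.9) = 59.3
The largest value is 382.8 kips from combination 5.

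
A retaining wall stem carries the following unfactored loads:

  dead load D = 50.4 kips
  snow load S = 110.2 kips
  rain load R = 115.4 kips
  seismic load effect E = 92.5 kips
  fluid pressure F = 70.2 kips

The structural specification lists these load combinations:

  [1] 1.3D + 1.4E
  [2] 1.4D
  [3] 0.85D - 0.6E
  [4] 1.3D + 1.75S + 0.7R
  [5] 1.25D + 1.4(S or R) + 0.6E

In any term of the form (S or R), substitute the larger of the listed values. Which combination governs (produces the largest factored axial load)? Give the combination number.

Combination 4

(S or R) → R = 115.4 kips.
[1] 1.3(50.4) + 1.4(92.5) = 195.0
[2] 1.4(50.4) = 70.6
[3] 0.85(50.4) - 0.6(92.5) = -12.7
[4] 1.3(50.4) + 1.75(110.2) + 0.7(115.4) = 339.2
[5] 1.25(50.4) + 1.4(115.4) + 0.6(92.5) = 280.1
The largest value is 339.2 kips from combination 4.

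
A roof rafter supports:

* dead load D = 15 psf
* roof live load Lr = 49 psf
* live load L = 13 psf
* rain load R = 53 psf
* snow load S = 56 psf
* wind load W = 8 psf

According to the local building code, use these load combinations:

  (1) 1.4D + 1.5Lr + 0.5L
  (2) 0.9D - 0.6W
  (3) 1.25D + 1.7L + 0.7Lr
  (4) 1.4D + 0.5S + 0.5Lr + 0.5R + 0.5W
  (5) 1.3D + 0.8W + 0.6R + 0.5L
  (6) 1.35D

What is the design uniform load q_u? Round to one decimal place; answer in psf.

104.0 psf

(1) 1.4(15) + 1.5(49) + 0.5(13) = 101.0
(2) 0.9(15) - 0.6(8) = 8.7
(3) 1.25(15) + 1.7(13) + 0.7(49) = 75.2
(4) 1.4(15) + 0.5(56) + 0.5(49) + 0.5(53) + 0.5(8) = 104.0
(5) 1.3(15) + 0.8(8) + 0.6(53) + 0.5(13) = 64.2
(6) 1.35(15) = 20.3
Combination 4 governs: q_u = 104.0 psf.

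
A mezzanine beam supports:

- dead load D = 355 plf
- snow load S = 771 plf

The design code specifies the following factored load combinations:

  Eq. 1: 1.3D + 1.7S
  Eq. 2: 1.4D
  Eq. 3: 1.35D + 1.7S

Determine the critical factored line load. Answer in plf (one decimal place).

Eq. 1: 1.3(355) + 1.7(771) = 1772.2
Eq. 2: 1.4(355) = 497.0
Eq. 3: 1.35(355) + 1.7(771) = 1790.0
Maximum is from combination 3.

1790.0 plf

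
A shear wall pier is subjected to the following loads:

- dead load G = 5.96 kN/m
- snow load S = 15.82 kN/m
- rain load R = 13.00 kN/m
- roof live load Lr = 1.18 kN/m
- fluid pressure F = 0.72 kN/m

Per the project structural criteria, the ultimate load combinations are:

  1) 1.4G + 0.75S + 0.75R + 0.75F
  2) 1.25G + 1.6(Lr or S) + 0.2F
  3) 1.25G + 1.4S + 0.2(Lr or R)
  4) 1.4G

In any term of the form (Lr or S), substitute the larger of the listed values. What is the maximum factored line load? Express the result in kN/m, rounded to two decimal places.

32.91 kN/m

(Lr or S) → S = 15.82 kN/m; (Lr or R) → R = 13.00 kN/m.
1) 1.4(5.96) + 0.75(15.82) + 0.75(13.00) + 0.75(0.72) = 30.50
2) 1.25(5.96) + 1.6(15.82) + 0.2(0.72) = 32.91
3) 1.25(5.96) + 1.4(15.82) + 0.2(13.00) = 32.20
4) 1.4(5.96) = 8.34
Maximum is from combination 2.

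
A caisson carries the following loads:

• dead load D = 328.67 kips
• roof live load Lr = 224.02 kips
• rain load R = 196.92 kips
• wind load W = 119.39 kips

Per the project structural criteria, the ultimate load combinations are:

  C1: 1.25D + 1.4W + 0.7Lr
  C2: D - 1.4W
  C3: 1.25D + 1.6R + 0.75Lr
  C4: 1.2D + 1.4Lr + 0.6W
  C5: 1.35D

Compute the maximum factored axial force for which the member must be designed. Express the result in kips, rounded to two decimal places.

893.92 kips

C1: 1.25(328.67) + 1.4(119.39) + 0.7(224.02) = 410.84 + 167.15 + 156.81 = 734.80
C2: 1.0(328.67) - 1.4(119.39) = 328.67 - 167.15 = 161.52
C3: 1.25(328.67) + 1.6(196.92) + 0.75(224.02) = 893.92
C4: 1.2(328.67) + 1.4(224.02) + 0.6(119.39) = 779.67
C5: 1.35(328.67) = 443.70
Maximum is from combination 3.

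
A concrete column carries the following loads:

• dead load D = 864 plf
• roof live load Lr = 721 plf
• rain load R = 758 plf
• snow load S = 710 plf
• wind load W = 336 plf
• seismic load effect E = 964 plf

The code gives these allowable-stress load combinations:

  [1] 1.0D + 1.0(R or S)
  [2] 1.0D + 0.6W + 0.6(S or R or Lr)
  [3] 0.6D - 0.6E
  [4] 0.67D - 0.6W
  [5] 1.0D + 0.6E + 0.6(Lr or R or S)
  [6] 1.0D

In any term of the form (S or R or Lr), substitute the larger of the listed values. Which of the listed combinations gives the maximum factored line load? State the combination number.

Combination 5

(R or S) → R = 758 plf; (S or R or Lr) → R = 758 plf; (Lr or R or S) → R = 758 plf.
[1] 1.0(864) + 1.0(758) = 1622.00
[2] 1.0(864) + 0.6(336) + 0.6(758) = 1520.40
[3] 0.6(864) - 0.6(964) = -60.00
[4] 0.67(864) - 0.6(336) = 377.28
[5] 1.0(864) + 0.6(964) + 0.6(758) = 1897.20
[6] 1.0(864) = 864.00
The largest value is 1897.20 plf from combination 5.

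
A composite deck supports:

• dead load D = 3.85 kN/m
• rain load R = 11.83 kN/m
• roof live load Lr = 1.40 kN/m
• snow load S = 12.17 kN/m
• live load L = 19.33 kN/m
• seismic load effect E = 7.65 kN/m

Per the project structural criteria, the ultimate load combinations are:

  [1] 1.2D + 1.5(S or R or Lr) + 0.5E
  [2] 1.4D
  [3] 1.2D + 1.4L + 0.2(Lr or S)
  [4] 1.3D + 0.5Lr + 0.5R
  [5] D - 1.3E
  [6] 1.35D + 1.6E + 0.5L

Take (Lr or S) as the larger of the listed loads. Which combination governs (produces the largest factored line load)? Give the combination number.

Combination 3

(S or R or Lr) → S = 12.17 kN/m; (Lr or S) → S = 12.17 kN/m.
[1] 1.2(3.85) + 1.5(12.17) + 0.5(7.65) = 26.70
[2] 1.4(3.85) = 5.39
[3] 1.2(3.85) + 1.4(19.33) + 0.2(12.17) = 34.12
[4] 1.3(3.85) + 0.5(1.40) + 0.5(11.83) = 11.62
[5] 1.0(3.85) - 1.3(7.65) = -6.10
[6] 1.35(3.85) + 1.6(7.65) + 0.5(19.33) = 27.10
The largest value is 34.12 kN/m from combination 3.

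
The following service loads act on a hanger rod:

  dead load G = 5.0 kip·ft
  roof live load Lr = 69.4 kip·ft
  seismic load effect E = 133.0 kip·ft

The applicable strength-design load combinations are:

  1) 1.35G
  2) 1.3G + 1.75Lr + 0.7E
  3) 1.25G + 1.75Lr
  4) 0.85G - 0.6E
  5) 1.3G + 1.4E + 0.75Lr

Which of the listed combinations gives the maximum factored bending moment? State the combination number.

1) 1.35(5.0) = 6.8
2) 1.3(5.0) + 1.75(69.4) + 0.7(133.0) = 221.1
3) 1.25(5.0) + 1.75(69.4) = 127.7
4) 0.85(5.0) - 0.6(133.0) = -75.6
5) 1.3(5.0) + 1.4(133.0) + 0.75(69.4) = 244.8
The largest value is 244.8 kip·ft from combination 5.

Combination 5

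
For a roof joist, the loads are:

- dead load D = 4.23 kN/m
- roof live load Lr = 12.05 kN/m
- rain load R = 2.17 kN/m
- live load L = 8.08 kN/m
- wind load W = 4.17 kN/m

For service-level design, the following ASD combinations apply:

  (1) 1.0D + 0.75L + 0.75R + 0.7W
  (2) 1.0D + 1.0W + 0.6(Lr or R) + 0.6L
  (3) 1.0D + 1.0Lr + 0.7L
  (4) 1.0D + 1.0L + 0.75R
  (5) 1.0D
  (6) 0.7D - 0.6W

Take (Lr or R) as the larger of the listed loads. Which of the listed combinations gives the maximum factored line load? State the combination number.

Combination 3

(Lr or R) → Lr = 12.05 kN/m.
(1) 1.0(4.23) + 0.75(8.08) + 0.75(2.17) + 0.7(4.17) = 14.84
(2) 1.0(4.23) + 1.0(4.17) + 0.6(12.05) + 0.6(8.08) = 20.48
(3) 1.0(4.23) + 1.0(12.05) + 0.7(8.08) = 21.94
(4) 1.0(4.23) + 1.0(8.08) + 0.75(2.17) = 13.94
(5) 1.0(4.23) = 4.23
(6) 0.7(4.23) - 0.6(4.17) = 0.46
The largest value is 21.94 kN/m from combination 3.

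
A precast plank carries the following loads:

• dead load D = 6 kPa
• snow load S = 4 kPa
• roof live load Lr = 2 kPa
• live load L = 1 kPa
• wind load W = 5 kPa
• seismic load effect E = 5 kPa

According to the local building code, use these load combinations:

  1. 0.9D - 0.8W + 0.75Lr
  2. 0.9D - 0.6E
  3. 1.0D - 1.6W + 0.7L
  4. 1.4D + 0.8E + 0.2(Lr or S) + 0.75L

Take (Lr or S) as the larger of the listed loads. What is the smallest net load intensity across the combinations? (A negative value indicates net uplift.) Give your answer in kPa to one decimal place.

(Lr or S) → S = 4 kPa.
1. 0.9(6) - 0.8(5) + 0.75(2) = 5.4 - 4.0 + 1.5 = 2.9
2. 0.9(6) - 0.6(5) = 5.4 - 3.0 = 2.4
3. 1.0(6) - 1.6(5) + 0.7(1) = 6.0 - 8.0 + 0.7 = -1.3
4. 1.4(6) + 0.8(5) + 0.2(4) + 0.75(1) = 8.4 + 4.0 + 0.8 + 0.8 = 14.0
Combination 3 gives the minimum: -1.3 kPa.

-1.3 kPa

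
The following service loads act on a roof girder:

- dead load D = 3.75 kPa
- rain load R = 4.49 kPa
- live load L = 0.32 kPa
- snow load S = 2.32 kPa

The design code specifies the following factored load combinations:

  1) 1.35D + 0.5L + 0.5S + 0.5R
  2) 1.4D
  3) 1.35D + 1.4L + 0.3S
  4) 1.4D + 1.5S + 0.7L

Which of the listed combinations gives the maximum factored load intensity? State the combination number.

1) 1.35(3.75) + 0.5(0.32) + 0.5(2.32) + 0.5(4.49) = 5.06 + 0.16 + 1.16 + 2.25 = 8.63
2) 1.4(3.75) = 5.25
3) 1.35(3.75) + 1.4(0.32) + 0.3(2.32) = 5.06 + 0.45 + 0.70 = 6.21
4) 1.4(3.75) + 1.5(2.32) + 0.7(0.32) = 5.25 + 3.48 + 0.22 = 8.95
The largest value is 8.95 kPa from combination 4.

Combination 4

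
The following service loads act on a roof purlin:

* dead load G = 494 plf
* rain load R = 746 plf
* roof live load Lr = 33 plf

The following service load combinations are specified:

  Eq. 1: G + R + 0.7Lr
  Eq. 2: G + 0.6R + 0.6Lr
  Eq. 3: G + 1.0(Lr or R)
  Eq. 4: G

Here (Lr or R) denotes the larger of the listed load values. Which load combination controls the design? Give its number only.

Combination 1

(Lr or R) → R = 746 plf.
Eq. 1: 1.0(494) + 1.0(746) + 0.7(33) = 494.00 + 746.00 + 23.10 = 1263.10
Eq. 2: 1.0(494) + 0.6(746) + 0.6(33) = 494.00 + 447.60 + 19.80 = 961.40
Eq. 3: 1.0(494) + 1.0(746) = 494.00 + 746.00 = 1240.00
Eq. 4: 1.0(494) = 494.00
The largest value is 1263.10 plf from combination 1.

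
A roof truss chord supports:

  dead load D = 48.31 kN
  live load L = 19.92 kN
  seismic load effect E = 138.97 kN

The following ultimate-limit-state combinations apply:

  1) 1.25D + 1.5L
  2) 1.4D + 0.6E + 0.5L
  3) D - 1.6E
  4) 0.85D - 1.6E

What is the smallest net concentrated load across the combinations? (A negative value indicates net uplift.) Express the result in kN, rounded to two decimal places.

-181.29 kN

1) 1.25(48.31) + 1.5(19.92) = 60.39 + 29.88 = 90.27
2) 1.4(48.31) + 0.6(138.97) + 0.5(19.92) = 160.98
3) 1.0(48.31) - 1.6(138.97) = 48.31 - 222.35 = -174.04
4) 0.85(48.31) - 1.6(138.97) = 41.06 - 222.35 = -181.29
Combination 4 gives the minimum: -181.29 kN.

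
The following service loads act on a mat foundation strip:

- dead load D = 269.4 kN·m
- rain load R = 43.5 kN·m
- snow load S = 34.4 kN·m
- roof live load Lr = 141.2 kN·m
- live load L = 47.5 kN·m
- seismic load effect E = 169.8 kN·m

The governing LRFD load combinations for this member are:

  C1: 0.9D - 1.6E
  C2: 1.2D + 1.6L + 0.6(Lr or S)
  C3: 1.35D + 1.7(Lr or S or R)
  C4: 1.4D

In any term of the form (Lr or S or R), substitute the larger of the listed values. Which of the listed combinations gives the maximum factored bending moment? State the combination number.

(Lr or S) → Lr = 141.2 kN·m; (Lr or S or R) → Lr = 141.2 kN·m.
C1: 0.9(269.4) - 1.6(169.8) = -29.22
C2: 1.2(269.4) + 1.6(47.5) + 0.6(141.2) = 484.00
C3: 1.35(269.4) + 1.7(141.2) = 603.73
C4: 1.4(269.4) = 377.16
The largest value is 603.73 kN·m from combination 3.

Combination 3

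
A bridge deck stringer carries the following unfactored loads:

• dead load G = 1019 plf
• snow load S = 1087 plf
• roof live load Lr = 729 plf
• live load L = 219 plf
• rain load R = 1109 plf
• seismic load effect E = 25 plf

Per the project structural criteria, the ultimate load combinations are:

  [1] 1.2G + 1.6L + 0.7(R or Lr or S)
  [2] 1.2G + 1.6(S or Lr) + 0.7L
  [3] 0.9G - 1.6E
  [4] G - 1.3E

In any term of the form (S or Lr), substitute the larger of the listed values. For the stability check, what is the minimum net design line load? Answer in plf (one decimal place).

(R or Lr or S) → R = 1109 plf; (S or Lr) → S = 1087 plf.
[1] 1.2(1019) + 1.6(219) + 0.7(1109) = 1222.8 + 350.4 + 776.3 = 2349.5
[2] 1.2(1019) + 1.6(1087) + 0.7(219) = 1222.8 + 1739.2 + 153.3 = 3115.3
[3] 0.9(1019) - 1.6(25) = 917.1 - 40.0 = 877.1
[4] 1.0(1019) - 1.3(25) = 1019.0 - 32.5 = 986.5
Combination 3 gives the minimum: 877.1 plf.

877.1 plf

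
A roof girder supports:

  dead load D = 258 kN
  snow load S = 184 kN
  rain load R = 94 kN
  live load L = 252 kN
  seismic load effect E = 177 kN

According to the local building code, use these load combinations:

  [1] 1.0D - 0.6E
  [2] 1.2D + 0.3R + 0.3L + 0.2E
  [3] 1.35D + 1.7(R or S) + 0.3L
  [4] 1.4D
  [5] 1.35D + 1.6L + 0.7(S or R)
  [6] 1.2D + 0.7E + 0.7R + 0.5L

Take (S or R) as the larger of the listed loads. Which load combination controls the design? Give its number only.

Combination 5

(R or S) → S = 184 kN; (S or R) → S = 184 kN.
[1] 1.0(258) - 0.6(177) = 151.80
[2] 1.2(258) + 0.3(94) + 0.3(252) + 0.2(177) = 448.80
[3] 1.35(258) + 1.7(184) + 0.3(252) = 736.70
[4] 1.4(258) = 361.20
[5] 1.35(258) + 1.6(252) + 0.7(184) = 880.30
[6] 1.2(258) + 0.7(177) + 0.7(94) + 0.5(252) = 625.30
The largest value is 880.30 kN from combination 5.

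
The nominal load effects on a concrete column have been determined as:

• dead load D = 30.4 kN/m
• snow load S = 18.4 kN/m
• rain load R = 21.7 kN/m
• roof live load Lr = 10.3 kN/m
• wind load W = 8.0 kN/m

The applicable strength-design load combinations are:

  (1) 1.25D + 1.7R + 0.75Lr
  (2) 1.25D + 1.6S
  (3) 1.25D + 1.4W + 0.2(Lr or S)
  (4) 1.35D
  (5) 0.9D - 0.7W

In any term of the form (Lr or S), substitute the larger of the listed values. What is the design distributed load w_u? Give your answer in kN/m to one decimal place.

82.6 kN/m

(Lr or S) → S = 18.4 kN/m.
(1) 1.25(30.4) + 1.7(21.7) + 0.75(10.3) = 82.6
(2) 1.25(30.4) + 1.6(18.4) = 67.4
(3) 1.25(30.4) + 1.4(8.0) + 0.2(18.4) = 52.9
(4) 1.35(30.4) = 41.0
(5) 0.9(30.4) - 0.7(8.0) = 21.8
Combination 1 governs: w_u = 82.6 kN/m.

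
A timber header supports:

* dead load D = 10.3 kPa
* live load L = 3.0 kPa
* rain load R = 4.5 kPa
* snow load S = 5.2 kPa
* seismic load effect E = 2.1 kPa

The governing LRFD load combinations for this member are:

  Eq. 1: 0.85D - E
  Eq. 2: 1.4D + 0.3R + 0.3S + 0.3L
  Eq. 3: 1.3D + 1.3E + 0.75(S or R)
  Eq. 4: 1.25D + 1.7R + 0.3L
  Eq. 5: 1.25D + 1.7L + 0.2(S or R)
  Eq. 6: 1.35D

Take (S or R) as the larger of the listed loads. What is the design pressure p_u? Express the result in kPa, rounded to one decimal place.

(S or R) → S = 5.2 kPa.
Eq. 1: 0.85(10.3) - 1.0(2.1) = 6.7
Eq. 2: 1.4(10.3) + 0.3(4.5) + 0.3(5.2) + 0.3(3.0) = 18.2
Eq. 3: 1.3(10.3) + 1.3(2.1) + 0.75(5.2) = 20.0
Eq. 4: 1.25(10.3) + 1.7(4.5) + 0.3(3.0) = 21.4
Eq. 5: 1.25(10.3) + 1.7(3.0) + 0.2(5.2) = 19.0
Eq. 6: 1.35(10.3) = 13.9
The controlling combination is 4, giving 21.4 kPa.

21.4 kPa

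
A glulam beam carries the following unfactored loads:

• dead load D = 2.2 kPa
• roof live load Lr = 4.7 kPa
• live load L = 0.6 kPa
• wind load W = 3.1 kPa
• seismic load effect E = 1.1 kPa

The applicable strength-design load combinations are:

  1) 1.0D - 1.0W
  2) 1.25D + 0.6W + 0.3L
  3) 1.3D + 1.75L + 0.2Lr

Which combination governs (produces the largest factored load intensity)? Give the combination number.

Combination 3

1) 1.0(2.2) - 1.0(3.1) = 2.20 - 3.10 = -0.90
2) 1.25(2.2) + 0.6(3.1) + 0.3(0.6) = 2.75 + 1.86 + 0.18 = 4.79
3) 1.3(2.2) + 1.75(0.6) + 0.2(4.7) = 2.86 + 1.05 + 0.94 = 4.85
The largest value is 4.85 kPa from combination 3.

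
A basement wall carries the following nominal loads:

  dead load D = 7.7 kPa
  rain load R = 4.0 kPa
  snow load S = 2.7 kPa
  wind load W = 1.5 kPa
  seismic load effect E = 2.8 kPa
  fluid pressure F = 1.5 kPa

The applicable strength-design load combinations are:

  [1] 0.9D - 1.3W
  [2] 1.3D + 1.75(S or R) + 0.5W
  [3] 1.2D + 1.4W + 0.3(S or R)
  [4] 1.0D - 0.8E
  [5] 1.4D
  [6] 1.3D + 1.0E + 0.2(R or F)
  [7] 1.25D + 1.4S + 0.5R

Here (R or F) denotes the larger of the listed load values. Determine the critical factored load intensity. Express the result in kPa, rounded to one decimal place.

(S or R) → R = 4.0 kPa; (R or F) → R = 4.0 kPa.
[1] 0.9(7.7) - 1.3(1.5) = 5.0
[2] 1.3(7.7) + 1.75(4.0) + 0.5(1.5) = 10.0 + 7.0 + 0.8 = 17.8
[3] 1.2(7.7) + 1.4(1.5) + 0.3(4.0) = 9.2 + 2.1 + 1.2 = 12.5
[4] 1.0(7.7) - 0.8(2.8) = 7.7 - 2.2 = 5.5
[5] 1.4(7.7) = 10.8
[6] 1.3(7.7) + 1.0(2.8) + 0.2(4.0) = 10.0 + 2.8 + 0.8 = 13.6
[7] 1.25(7.7) + 1.4(2.7) + 0.5(4.0) = 9.6 + 3.8 + 2.0 = 15.4
The controlling combination is 2, giving 17.8 kPa.

17.8 kPa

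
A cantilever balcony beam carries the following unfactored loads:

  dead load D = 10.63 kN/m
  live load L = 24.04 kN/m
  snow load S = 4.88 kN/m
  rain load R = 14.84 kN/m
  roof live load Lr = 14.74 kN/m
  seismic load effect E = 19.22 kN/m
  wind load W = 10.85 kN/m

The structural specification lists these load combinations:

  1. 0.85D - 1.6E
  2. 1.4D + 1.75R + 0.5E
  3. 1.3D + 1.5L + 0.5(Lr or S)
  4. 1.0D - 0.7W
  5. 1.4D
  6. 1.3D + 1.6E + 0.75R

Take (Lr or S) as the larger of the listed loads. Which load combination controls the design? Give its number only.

Combination 3

(Lr or S) → Lr = 14.74 kN/m.
1. 0.85(10.63) - 1.6(19.22) = -21.72
2. 1.4(10.63) + 1.75(14.84) + 0.5(19.22) = 14.88 + 25.97 + 9.61 = 50.46
3. 1.3(10.63) + 1.5(24.04) + 0.5(14.74) = 13.82 + 36.06 + 7.37 = 57.25
4. 1.0(10.63) - 0.7(10.85) = 3.04
5. 1.4(10.63) = 14.88
6. 1.3(10.63) + 1.6(19.22) + 0.75(14.84) = 13.82 + 30.75 + 11.13 = 55.70
The largest value is 57.25 kN/m from combination 3.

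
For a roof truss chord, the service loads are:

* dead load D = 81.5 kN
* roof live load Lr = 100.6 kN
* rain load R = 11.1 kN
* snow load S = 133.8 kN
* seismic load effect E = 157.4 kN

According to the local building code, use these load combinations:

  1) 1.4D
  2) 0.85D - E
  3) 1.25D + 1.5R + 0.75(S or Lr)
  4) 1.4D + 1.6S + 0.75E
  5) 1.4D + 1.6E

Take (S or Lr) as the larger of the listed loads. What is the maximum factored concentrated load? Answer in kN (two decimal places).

446.23 kN

(S or Lr) → S = 133.8 kN.
1) 1.4(81.5) = 114.10
2) 0.85(81.5) - 1.0(157.4) = -88.13
3) 1.25(81.5) + 1.5(11.1) + 0.75(133.8) = 101.88 + 16.65 + 100.35 = 218.88
4) 1.4(81.5) + 1.6(133.8) + 0.75(157.4) = 114.10 + 214.08 + 118.05 = 446.23
5) 1.4(81.5) + 1.6(157.4) = 114.10 + 251.84 = 365.94
Combination 4 governs: P_u = 446.23 kN.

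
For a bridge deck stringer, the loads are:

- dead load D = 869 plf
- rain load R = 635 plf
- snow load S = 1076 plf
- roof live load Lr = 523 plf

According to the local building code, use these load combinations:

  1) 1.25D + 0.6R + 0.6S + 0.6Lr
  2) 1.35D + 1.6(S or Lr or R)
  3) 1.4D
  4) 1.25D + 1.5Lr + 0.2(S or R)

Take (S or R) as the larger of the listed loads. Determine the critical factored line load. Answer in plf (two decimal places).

(S or Lr or R) → S = 1076 plf; (S or R) → S = 1076 plf.
1) 1.25(869) + 0.6(635) + 0.6(1076) + 0.6(523) = 1086.25 + 381.00 + 645.60 + 313.80 = 2426.65
2) 1.35(869) + 1.6(1076) = 1173.15 + 1721.60 = 2894.75
3) 1.4(869) = 1216.60
4) 1.25(869) + 1.5(523) + 0.2(1076) = 1086.25 + 784.50 + 215.20 = 2085.95
Maximum is from combination 2.

2894.75 plf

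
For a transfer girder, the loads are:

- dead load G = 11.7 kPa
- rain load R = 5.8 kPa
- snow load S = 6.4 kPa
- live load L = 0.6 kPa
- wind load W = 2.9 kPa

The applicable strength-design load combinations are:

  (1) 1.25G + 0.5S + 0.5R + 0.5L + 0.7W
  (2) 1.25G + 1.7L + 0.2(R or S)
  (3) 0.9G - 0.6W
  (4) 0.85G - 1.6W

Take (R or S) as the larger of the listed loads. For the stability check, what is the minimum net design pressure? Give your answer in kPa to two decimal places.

(R or S) → S = 6.4 kPa.
(1) 1.25(11.7) + 0.5(6.4) + 0.5(5.8) + 0.5(0.6) + 0.7(2.9) = 14.63 + 3.20 + 2.90 + 0.30 + 2.03 = 23.06
(2) 1.25(11.7) + 1.7(0.6) + 0.2(6.4) = 14.63 + 1.02 + 1.28 = 16.93
(3) 0.9(11.7) - 0.6(2.9) = 10.53 - 1.74 = 8.79
(4) 0.85(11.7) - 1.6(2.9) = 9.95 - 4.64 = 5.31
Combination 4 gives the minimum: 5.31 kPa.

5.31 kPa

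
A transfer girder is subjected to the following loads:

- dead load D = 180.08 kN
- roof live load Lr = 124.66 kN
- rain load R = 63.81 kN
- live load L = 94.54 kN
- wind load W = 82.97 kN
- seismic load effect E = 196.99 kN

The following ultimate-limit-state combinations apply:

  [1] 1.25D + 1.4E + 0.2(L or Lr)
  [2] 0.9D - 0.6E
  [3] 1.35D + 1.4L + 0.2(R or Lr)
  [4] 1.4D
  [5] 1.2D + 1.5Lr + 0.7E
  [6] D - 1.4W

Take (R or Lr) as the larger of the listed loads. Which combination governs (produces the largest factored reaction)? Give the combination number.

Combination 5

(L or Lr) → Lr = 124.66 kN; (R or Lr) → Lr = 124.66 kN.
[1] 1.25(180.08) + 1.4(196.99) + 0.2(124.66) = 225.10 + 275.79 + 24.93 = 525.82
[2] 0.9(180.08) - 0.6(196.99) = 162.07 - 118.19 = 43.88
[3] 1.35(180.08) + 1.4(94.54) + 0.2(124.66) = 243.11 + 132.36 + 24.93 = 400.40
[4] 1.4(180.08) = 252.11
[5] 1.2(180.08) + 1.5(124.66) + 0.7(196.99) = 216.10 + 186.99 + 137.89 = 540.98
[6] 1.0(180.08) - 1.4(82.97) = 180.08 - 116.16 = 63.92
The largest value is 540.98 kN from combination 5.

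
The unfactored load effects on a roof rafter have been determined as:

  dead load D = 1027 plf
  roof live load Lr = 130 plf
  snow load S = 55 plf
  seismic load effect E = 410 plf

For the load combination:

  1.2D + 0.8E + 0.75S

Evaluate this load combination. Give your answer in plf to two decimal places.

1.2(1027) + 0.8(410) + 0.75(55) = 1232.40 + 328.00 + 41.25 = 1601.65
w_u = 1601.65 plf.

1601.65 plf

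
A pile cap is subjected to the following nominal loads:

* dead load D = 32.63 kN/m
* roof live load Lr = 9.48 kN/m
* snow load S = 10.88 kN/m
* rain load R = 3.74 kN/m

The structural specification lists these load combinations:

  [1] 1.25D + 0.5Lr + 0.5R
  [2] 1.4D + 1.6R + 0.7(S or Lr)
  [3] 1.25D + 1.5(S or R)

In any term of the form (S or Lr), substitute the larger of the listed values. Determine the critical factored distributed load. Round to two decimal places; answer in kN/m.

(S or Lr) → S = 10.88 kN/m; (S or R) → S = 10.88 kN/m.
[1] 1.25(32.63) + 0.5(9.48) + 0.5(3.74) = 40.79 + 4.74 + 1.87 = 47.40
[2] 1.4(32.63) + 1.6(3.74) + 0.7(10.88) = 45.68 + 5.98 + 7.62 = 59.28
[3] 1.25(32.63) + 1.5(10.88) = 40.79 + 16.32 = 57.11
The controlling combination is 2, giving 59.28 kN/m.

59.28 kN/m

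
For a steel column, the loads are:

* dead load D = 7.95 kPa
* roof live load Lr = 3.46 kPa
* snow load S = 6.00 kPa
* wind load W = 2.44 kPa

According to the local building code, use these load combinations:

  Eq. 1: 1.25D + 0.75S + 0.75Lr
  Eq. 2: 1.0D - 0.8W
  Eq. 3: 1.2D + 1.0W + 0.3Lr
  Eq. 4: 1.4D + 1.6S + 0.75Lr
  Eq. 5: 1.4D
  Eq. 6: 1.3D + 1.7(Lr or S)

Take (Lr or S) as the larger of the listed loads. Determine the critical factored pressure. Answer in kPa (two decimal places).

23.33 kPa

(Lr or S) → S = 6.00 kPa.
Eq. 1: 1.25(7.95) + 0.75(6.00) + 0.75(3.46) = 17.03
Eq. 2: 1.0(7.95) - 0.8(2.44) = 7.95 - 1.95 = 6.00
Eq. 3: 1.2(7.95) + 1.0(2.44) + 0.3(3.46) = 9.54 + 2.44 + 1.04 = 13.02
Eq. 4: 1.4(7.95) + 1.6(6.00) + 0.75(3.46) = 11.13 + 9.60 + 2.60 = 23.33
Eq. 5: 1.4(7.95) = 11.13
Eq. 6: 1.3(7.95) + 1.7(6.00) = 10.34 + 10.20 = 20.54
Combination 4 governs: p_u = 23.33 kPa.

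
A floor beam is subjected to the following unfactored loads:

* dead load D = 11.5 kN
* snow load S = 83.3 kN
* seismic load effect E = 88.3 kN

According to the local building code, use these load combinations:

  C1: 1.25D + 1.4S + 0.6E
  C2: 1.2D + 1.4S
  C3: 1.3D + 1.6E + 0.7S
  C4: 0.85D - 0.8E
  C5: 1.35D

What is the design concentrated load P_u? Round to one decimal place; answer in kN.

C1: 1.25(11.5) + 1.4(83.3) + 0.6(88.3) = 184.0
C2: 1.2(11.5) + 1.4(83.3) = 130.4
C3: 1.3(11.5) + 1.6(88.3) + 0.7(83.3) = 214.5
C4: 0.85(11.5) - 0.8(88.3) = -60.9
C5: 1.35(11.5) = 15.5
The controlling combination is 3, giving 214.5 kN.

214.5 kN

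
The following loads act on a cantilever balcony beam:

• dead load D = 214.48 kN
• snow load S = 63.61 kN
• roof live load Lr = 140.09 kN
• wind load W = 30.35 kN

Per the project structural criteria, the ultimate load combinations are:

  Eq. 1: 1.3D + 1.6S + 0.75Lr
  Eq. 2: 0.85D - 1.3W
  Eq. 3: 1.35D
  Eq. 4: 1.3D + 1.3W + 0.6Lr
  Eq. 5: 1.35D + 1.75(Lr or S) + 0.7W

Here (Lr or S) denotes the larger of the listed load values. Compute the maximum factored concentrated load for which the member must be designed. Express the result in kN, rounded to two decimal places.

555.95 kN

(Lr or S) → Lr = 140.09 kN.
Eq. 1: 1.3(214.48) + 1.6(63.61) + 0.75(140.09) = 278.82 + 101.78 + 105.07 = 485.67
Eq. 2: 0.85(214.48) - 1.3(30.35) = 182.31 - 39.46 = 142.85
Eq. 3: 1.35(214.48) = 289.55
Eq. 4: 1.3(214.48) + 1.3(30.35) + 0.6(140.09) = 278.82 + 39.46 + 84.05 = 402.33
Eq. 5: 1.35(214.48) + 1.75(140.09) + 0.7(30.35) = 555.95
Maximum is from combination 5.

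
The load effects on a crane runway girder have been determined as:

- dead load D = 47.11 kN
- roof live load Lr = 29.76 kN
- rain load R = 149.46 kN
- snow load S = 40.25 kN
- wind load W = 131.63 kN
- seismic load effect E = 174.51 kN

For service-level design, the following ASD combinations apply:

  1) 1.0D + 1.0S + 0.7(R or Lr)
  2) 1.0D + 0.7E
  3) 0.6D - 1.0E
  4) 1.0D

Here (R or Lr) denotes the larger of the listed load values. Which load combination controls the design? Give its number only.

(R or Lr) → R = 149.46 kN.
1) 1.0(47.11) + 1.0(40.25) + 0.7(149.46) = 47.11 + 40.25 + 104.62 = 191.98
2) 1.0(47.11) + 0.7(174.51) = 47.11 + 122.16 = 169.27
3) 0.6(47.11) - 1.0(174.51) = 28.27 - 174.51 = -146.24
4) 1.0(47.11) = 47.11
The largest value is 191.98 kN from combination 1.

Combination 1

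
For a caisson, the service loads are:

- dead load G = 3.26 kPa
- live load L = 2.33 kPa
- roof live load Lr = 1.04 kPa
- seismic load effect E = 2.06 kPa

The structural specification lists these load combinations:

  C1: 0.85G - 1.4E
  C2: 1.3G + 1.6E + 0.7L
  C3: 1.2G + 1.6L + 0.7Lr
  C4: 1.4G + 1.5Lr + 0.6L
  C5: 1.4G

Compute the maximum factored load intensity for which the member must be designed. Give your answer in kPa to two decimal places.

C1: 0.85(3.26) - 1.4(2.06) = -0.11
C2: 1.3(3.26) + 1.6(2.06) + 0.7(2.33) = 9.17
C3: 1.2(3.26) + 1.6(2.33) + 0.7(1.04) = 8.37
C4: 1.4(3.26) + 1.5(1.04) + 0.6(2.33) = 7.52
C5: 1.4(3.26) = 4.56
Maximum is from combination 2.

9.17 kPa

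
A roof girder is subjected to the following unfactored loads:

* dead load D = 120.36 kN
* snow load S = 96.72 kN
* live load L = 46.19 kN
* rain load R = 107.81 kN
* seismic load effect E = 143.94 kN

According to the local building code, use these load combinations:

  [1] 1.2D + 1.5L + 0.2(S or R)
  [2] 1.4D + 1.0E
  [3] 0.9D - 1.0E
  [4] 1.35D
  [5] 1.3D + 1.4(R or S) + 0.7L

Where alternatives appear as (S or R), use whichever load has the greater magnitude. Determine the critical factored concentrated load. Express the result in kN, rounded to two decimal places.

339.74 kN

(S or R) → R = 107.81 kN; (R or S) → R = 107.81 kN.
[1] 1.2(120.36) + 1.5(46.19) + 0.2(107.81) = 144.43 + 69.29 + 21.56 = 235.28
[2] 1.4(120.36) + 1.0(143.94) = 168.50 + 143.94 = 312.44
[3] 0.9(120.36) - 1.0(143.94) = 108.32 - 143.94 = -35.62
[4] 1.35(120.36) = 162.49
[5] 1.3(120.36) + 1.4(107.81) + 0.7(46.19) = 339.74
Maximum is from combination 5.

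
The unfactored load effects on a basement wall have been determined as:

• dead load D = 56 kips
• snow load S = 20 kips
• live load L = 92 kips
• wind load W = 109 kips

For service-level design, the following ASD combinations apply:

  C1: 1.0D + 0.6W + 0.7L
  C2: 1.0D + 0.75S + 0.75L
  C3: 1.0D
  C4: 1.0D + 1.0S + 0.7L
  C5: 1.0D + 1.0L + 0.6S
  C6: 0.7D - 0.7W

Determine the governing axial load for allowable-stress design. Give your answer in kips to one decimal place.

C1: 1.0(56) + 0.6(109) + 0.7(92) = 56.0 + 65.4 + 64.4 = 185.8
C2: 1.0(56) + 0.75(20) + 0.75(92) = 56.0 + 15.0 + 69.0 = 140.0
C3: 1.0(56) = 56.0
C4: 1.0(56) + 1.0(20) + 0.7(92) = 56.0 + 20.0 + 64.4 = 140.4
C5: 1.0(56) + 1.0(92) + 0.6(20) = 56.0 + 92.0 + 12.0 = 160.0
C6: 0.7(56) - 0.7(109) = 39.2 - 76.3 = -37.1
Maximum is from combination 1.

185.8 kips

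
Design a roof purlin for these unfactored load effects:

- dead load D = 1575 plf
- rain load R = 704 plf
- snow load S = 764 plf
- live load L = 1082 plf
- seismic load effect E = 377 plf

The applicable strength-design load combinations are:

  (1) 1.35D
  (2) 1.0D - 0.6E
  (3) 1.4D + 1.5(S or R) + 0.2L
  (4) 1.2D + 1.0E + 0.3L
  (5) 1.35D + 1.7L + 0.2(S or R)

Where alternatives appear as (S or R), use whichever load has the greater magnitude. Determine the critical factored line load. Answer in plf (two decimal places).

(S or R) → S = 764 plf.
(1) 1.35(1575) = 2126.25
(2) 1.0(1575) - 0.6(377) = 1575.00 - 226.20 = 1348.80
(3) 1.4(1575) + 1.5(764) + 0.2(1082) = 2205.00 + 1146.00 + 216.40 = 3567.40
(4) 1.2(1575) + 1.0(377) + 0.3(1082) = 1890.00 + 377.00 + 324.60 = 2591.60
(5) 1.35(1575) + 1.7(1082) + 0.2(764) = 2126.25 + 1839.40 + 152.80 = 4118.45
Maximum is from combination 5.

4118.45 plf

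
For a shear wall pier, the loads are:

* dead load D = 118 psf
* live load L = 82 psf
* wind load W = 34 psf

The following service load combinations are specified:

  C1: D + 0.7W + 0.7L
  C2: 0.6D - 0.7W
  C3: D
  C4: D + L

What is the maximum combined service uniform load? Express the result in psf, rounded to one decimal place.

200.0 psf

C1: 1.0(118) + 0.7(34) + 0.7(82) = 118.0 + 23.8 + 57.4 = 199.2
C2: 0.6(118) - 0.7(34) = 70.8 - 23.8 = 47.0
C3: 1.0(118) = 118.0
C4: 1.0(118) + 1.0(82) = 118.0 + 82.0 = 200.0
The controlling combination is 4, giving 200.0 psf.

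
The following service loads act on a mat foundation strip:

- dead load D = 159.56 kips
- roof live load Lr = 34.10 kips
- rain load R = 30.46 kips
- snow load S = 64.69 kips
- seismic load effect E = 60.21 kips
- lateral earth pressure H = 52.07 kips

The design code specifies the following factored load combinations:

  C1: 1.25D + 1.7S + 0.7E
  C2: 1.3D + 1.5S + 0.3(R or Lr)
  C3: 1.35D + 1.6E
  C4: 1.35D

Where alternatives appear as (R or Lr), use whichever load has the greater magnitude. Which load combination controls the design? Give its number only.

Combination 1

(R or Lr) → Lr = 34.10 kips.
C1: 1.25(159.56) + 1.7(64.69) + 0.7(60.21) = 351.57
C2: 1.3(159.56) + 1.5(64.69) + 0.3(34.10) = 314.69
C3: 1.35(159.56) + 1.6(60.21) = 311.74
C4: 1.35(159.56) = 215.41
The largest value is 351.57 kips from combination 1.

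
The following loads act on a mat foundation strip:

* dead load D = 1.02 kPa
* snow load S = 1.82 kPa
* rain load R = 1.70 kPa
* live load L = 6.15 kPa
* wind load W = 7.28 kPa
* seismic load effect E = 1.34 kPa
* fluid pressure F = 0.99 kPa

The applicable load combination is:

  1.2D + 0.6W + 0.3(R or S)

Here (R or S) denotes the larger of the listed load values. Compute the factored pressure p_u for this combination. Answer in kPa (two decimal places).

6.14 kPa

(R or S) → S = 1.82 kPa.
1.2(1.02) + 0.6(7.28) + 0.3(1.82) = 6.14
p_u = 6.14 kPa.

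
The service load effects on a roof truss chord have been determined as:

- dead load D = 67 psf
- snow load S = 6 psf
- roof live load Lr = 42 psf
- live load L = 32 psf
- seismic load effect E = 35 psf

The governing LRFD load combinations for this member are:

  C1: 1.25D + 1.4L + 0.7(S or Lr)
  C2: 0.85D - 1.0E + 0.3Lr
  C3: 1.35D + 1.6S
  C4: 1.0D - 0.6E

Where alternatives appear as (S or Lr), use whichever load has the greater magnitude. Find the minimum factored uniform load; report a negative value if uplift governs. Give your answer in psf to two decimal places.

34.55 psf

(S or Lr) → Lr = 42 psf.
C1: 1.25(67) + 1.4(32) + 0.7(42) = 83.75 + 44.80 + 29.40 = 157.95
C2: 0.85(67) - 1.0(35) + 0.3(42) = 56.95 - 35.00 + 12.60 = 34.55
C3: 1.35(67) + 1.6(6) = 90.45 + 9.60 = 100.05
C4: 1.0(67) - 0.6(35) = 67.00 - 21.00 = 46.00
Combination 2 gives the minimum: 34.55 psf.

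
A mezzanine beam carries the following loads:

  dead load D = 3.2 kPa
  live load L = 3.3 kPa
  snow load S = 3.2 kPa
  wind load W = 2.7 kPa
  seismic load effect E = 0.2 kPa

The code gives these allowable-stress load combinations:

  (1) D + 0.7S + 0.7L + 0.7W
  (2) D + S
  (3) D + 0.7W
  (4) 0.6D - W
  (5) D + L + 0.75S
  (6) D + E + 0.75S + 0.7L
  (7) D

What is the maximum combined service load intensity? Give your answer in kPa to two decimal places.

9.64 kPa

(1) 1.0(3.2) + 0.7(3.2) + 0.7(3.3) + 0.7(2.7) = 3.20 + 2.24 + 2.31 + 1.89 = 9.64
(2) 1.0(3.2) + 1.0(3.2) = 3.20 + 3.20 = 6.40
(3) 1.0(3.2) + 0.7(2.7) = 3.20 + 1.89 = 5.09
(4) 0.6(3.2) - 1.0(2.7) = 1.92 - 2.70 = -0.78
(5) 1.0(3.2) + 1.0(3.3) + 0.75(3.2) = 3.20 + 3.30 + 2.40 = 8.90
(6) 1.0(3.2) + 1.0(0.2) + 0.75(3.2) + 0.7(3.3) = 3.20 + 0.20 + 2.40 + 2.31 = 8.11
(7) 1.0(3.2) = 3.20
The controlling combination is 1, giving 9.64 kPa.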